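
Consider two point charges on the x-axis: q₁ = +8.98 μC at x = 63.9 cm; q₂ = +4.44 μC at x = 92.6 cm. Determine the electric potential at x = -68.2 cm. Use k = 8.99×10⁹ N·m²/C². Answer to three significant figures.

Electric potential is a scalar, so the contributions from each charge add algebraically: V = Σ kqᵢ/rᵢ.
Distances from the field point to each charge: r₁ = 1.32 m, r₂ = 1.61 m.
V = k[(8.98×10⁻⁶)/(1.32) + (4.44×10⁻⁶)/(1.61)] = 8.59×10⁴ V.

8.59×10⁴ V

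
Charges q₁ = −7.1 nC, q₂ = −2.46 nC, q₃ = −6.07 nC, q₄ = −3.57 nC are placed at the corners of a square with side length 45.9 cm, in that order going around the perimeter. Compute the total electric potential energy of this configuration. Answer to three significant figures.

The work to assemble the configuration equals its total potential energy, U = Σ kqᵢqⱼ/rᵢⱼ over all pairs.
The four side pairs have separation 0.459 m and the two diagonal pairs 0.649 m.
Summing all 6 pair terms gives U = 2.27×10⁻⁶ J.

2.27×10⁻⁶ J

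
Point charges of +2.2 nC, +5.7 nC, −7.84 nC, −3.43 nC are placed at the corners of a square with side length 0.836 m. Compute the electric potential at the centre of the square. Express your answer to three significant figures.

-51.3 V

The total potential is the scalar sum of each charge's contribution, V = Σ kqᵢ/rᵢ.
The distance from each corner to the centre is a√2/2 = 0.591 m.
V = k[(2.20×10⁻⁹)/(0.591) + (5.70×10⁻⁹)/(0.591) + (-7.84×10⁻⁹)/(0.591) + (-3.43×10⁻⁹)/(0.591)] = -51.3 V.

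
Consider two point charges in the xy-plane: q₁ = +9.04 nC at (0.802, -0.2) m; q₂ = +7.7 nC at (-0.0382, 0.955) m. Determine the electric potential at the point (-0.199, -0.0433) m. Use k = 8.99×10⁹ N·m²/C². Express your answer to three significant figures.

Electric potential is a scalar, so the contributions from each charge add algebraically: V = Σ kqᵢ/rᵢ.
Distances from the field point to each charge: r₁ = 1.01 m, r₂ = 1.01 m.
V = k[(9.04×10⁻⁹)/(1.01) + (7.70×10⁻⁹)/(1.01)] = 149 V.

149 V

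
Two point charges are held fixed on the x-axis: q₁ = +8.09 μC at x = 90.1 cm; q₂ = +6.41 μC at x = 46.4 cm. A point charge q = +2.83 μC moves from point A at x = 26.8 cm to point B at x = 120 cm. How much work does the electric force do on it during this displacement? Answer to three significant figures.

The work done by the electric force is W_field = −ΔU = −q(V_B − V_A) = q(V_A − V_B).
At A: distances to the source charges are 0.633 m, 0.196 m; V_A = Σ kqᵢ/rᵢ = 4.09×10⁵ V.
At B: distances to the source charges are 0.299 m, 0.736 m; V_B = Σ kqᵢ/rᵢ = 3.22×10⁵ V.
ΔV = V_B − V_A = -8.74×10⁴ V.
W_field = −qΔV = −(2.83×10⁻⁶ C)(-8.74×10⁴ V) = 0.247 J.

0.247 J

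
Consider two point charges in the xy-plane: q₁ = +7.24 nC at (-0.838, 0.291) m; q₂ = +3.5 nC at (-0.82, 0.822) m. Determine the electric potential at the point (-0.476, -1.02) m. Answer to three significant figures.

The total potential is the scalar sum of each charge's contribution, V = Σ kqᵢ/rᵢ.
Distances from the field point to each charge: r₁ = 1.36 m, r₂ = 1.87 m.
V = k[(7.24×10⁻⁹)/(1.36) + (3.50×10⁻⁹)/(1.87)] = 64.6 V.

64.6 V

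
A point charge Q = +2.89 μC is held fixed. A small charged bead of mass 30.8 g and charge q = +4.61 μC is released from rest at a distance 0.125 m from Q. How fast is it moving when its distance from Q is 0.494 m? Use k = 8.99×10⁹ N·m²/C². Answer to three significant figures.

6.82 m/s

Only the electrostatic force acts, so mechanical energy is conserved: ½mv² = U₁ − U₂ = kQq(1/r₁ − 1/r₂).
U₁ − U₂ = (8.99×10⁹ N·m²/C²)(2.89×10⁻⁶ C)(4.61×10⁻⁶ C)(1/0.125 − 1/0.494) = 0.716 J.
v = √(2·0.716/0.0308) = 6.82 m/s.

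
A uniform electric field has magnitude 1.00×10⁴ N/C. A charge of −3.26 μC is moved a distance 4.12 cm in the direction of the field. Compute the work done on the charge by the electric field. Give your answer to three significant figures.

The potential change for a displacement 4.12 cm in the direction of the field is ΔV = −Ed = -412 V.
W_field = −qΔV = -1.34×10⁻³ J.

-1.34×10⁻³ J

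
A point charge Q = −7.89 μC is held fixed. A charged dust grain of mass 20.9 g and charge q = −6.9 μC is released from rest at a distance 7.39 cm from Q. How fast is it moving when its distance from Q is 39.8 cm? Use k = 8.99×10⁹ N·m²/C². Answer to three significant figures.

Only the electrostatic force acts, so mechanical energy is conserved: ½mv² = U₁ − U₂ = kQq(1/r₁ − 1/r₂).
U₁ − U₂ = (8.99×10⁹ N·m²/C²)(-7.89×10⁻⁶ C)(-6.90×10⁻⁶ C)(1/0.0739 − 1/0.398) = 5.39 J.
v = √(2·5.39/0.0209) = 22.7 m/s.

22.7 m/s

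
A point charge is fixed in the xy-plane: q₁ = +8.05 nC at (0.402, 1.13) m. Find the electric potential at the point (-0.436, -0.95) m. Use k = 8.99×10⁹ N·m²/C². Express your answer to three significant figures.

Electric potential is a scalar, so the contributions from each charge add algebraically: V = Σ kqᵢ/rᵢ.
Distances from the field point to each charge: r₁ = 2.24 m.
V = k[(8.05×10⁻⁹)/(2.24)] = 32.3 V.

32.3 V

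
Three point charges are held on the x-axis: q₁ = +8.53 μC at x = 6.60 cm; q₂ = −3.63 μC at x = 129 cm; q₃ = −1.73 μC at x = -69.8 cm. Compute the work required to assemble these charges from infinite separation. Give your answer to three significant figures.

The assembly work is the sum of pairwise potential energies, U = Σ_{i<j} kqᵢqⱼ/rᵢⱼ.
Pair separations: r₁₂ = 1.22 m, r₁₃ = 0.764 m, r₂₃ = 1.99 m.
U = (-0.227) + (-0.174) + (0.0284) = -0.373 J.

-0.373 J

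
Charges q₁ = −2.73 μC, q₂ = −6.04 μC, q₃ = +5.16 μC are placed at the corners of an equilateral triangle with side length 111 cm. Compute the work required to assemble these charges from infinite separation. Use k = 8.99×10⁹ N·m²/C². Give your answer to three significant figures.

-0.233 J

The work to assemble the configuration equals its total potential energy, U = Σ kqᵢqⱼ/rᵢⱼ over all pairs.
All three pair separations equal the side length, 1.11 m.
U = (0.134) + (-0.114) + (-0.252) = -0.233 J.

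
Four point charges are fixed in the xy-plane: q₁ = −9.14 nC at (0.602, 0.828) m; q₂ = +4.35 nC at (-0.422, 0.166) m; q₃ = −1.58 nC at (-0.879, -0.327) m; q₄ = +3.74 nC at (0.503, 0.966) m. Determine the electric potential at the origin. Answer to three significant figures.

Electric potential is a scalar, so the contributions from each charge add algebraically: V = Σ kqᵢ/rᵢ.
Distances from the field point to each charge: r₁ = 1.02 m, r₂ = 0.453 m, r₃ = 0.938 m, r₄ = 1.09 m.
V = k[(-9.14×10⁻⁹)/(1.02) + (4.35×10⁻⁹)/(0.453) + (-1.58×10⁻⁹)/(0.938) + (3.74×10⁻⁹)/(1.09)] = 21.7 V.

21.7 V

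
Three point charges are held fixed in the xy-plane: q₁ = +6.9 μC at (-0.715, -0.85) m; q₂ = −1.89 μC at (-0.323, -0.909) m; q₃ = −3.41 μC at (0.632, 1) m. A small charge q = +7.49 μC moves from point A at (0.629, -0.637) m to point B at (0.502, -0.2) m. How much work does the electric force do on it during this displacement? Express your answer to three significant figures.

0.0431 J

The work done by the electric force is W_field = −ΔU = −q(V_B − V_A) = q(V_A − V_B).
At A: distances to the source charges are 1.36 m, 0.990 m, 1.64 m; V_A = Σ kqᵢ/rᵢ = 9700 V.
At B: distances to the source charges are 1.38 m, 1.09 m, 1.21 m; V_B = Σ kqᵢ/rᵢ = 3940 V.
ΔV = V_B − V_A = -5760 V.
W_field = −qΔV = −(7.49×10⁻⁶ C)(-5760 V) = 0.0431 J.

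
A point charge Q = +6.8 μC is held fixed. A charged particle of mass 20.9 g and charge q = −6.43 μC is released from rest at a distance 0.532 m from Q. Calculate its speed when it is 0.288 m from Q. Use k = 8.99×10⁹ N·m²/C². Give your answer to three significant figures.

7.74 m/s

Only the electrostatic force acts, so mechanical energy is conserved: ½mv² = U₁ − U₂ = kQq(1/r₁ − 1/r₂).
U₁ − U₂ = (8.99×10⁹ N·m²/C²)(6.80×10⁻⁶ C)(-6.43×10⁻⁶ C)(1/0.532 − 1/0.288) = 0.626 J.
v = √(2·0.626/0.0209) = 7.74 m/s.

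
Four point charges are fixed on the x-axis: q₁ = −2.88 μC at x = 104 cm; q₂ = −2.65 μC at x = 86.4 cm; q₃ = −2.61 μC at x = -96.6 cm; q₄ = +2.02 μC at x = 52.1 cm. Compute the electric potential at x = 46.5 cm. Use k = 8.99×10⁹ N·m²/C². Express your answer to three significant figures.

Electric potential is a scalar, so the contributions from each charge add algebraically: V = Σ kqᵢ/rᵢ.
Distances from the field point to each charge: r₁ = 0.575 m, r₂ = 0.399 m, r₃ = 1.43 m, r₄ = 0.0560 m.
V = k[(-2.88×10⁻⁶)/(0.575) + (-2.65×10⁻⁶)/(0.399) + (-2.61×10⁻⁶)/(1.43) + (2.02×10⁻⁶)/(0.0560)] = 2.03×10⁵ V.

2.03×10⁵ V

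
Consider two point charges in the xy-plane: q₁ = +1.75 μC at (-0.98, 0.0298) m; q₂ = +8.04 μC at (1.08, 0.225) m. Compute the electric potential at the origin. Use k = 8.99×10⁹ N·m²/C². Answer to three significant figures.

8.16×10⁴ V

Electric potential is a scalar, so the contributions from each charge add algebraically: V = Σ kqᵢ/rᵢ.
Distances from the field point to each charge: r₁ = 0.980 m, r₂ = 1.10 m.
V = k[(1.75×10⁻⁶)/(0.980) + (8.04×10⁻⁶)/(1.10)] = 8.16×10⁴ V.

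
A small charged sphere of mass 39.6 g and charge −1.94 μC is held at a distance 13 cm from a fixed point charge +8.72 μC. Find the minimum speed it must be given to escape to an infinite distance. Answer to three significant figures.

To just escape, total mechanical energy must reach zero at infinity: ½mv²_min + U = 0, so ½mv²_min = −U = |kQq|/r.
|U| = |kQq|/r = (8.99×10⁹ N·m²/C²)(8.72×10⁻⁶)(1.94×10⁻⁶)/(0.130) = 1.17 J.
v_min = √(2|U|/m) = √(2·1.17/0.0396) = 7.69 m/s.

7.69 m/s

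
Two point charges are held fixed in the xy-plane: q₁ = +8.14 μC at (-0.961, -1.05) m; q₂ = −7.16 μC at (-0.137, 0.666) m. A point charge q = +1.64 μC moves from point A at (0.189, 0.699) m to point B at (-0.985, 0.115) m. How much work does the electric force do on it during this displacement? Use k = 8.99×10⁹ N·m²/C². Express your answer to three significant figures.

-0.263 J

The work done by the electric force is W_field = −ΔU = −q(V_B − V_A) = q(V_A − V_B).
At A: distances to the source charges are 2.09 m, 0.328 m; V_A = Σ kqᵢ/rᵢ = -1.61×10⁵ V.
At B: distances to the source charges are 1.17 m, 1.01 m; V_B = Σ kqᵢ/rᵢ = -849 V.
ΔV = V_B − V_A = 1.61×10⁵ V.
W_field = −qΔV = −(1.64×10⁻⁶ C)(1.61×10⁵ V) = -0.263 J.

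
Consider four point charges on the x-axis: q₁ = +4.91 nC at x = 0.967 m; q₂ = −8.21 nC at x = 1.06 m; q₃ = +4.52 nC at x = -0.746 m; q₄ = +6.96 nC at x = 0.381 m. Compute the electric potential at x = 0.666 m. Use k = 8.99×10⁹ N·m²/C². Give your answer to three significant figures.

The total potential is the scalar sum of each charge's contribution, V = Σ kqᵢ/rᵢ.
Distances from the field point to each charge: r₁ = 0.301 m, r₂ = 0.394 m, r₃ = 1.41 m, r₄ = 0.285 m.
V = k[(4.91×10⁻⁹)/(0.301) + (-8.21×10⁻⁹)/(0.394) + (4.52×10⁻⁹)/(1.41) + (6.96×10⁻⁹)/(0.285)] = 208 V.

208 V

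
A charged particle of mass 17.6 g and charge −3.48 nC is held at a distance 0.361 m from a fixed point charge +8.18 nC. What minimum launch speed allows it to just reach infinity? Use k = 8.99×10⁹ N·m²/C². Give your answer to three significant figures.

To just escape, total mechanical energy must reach zero at infinity: ½mv²_min + U = 0, so ½mv²_min = −U = |kQq|/r.
|U| = |kQq|/r = (8.99×10⁹ N·m²/C²)(8.18×10⁻⁹)(3.48×10⁻⁹)/(0.361) = 7.09×10⁻⁷ J.
v_min = √(2|U|/m) = √(2·7.09×10⁻⁷/0.0176) = 8.98×10⁻³ m/s.

8.98×10⁻³ m/s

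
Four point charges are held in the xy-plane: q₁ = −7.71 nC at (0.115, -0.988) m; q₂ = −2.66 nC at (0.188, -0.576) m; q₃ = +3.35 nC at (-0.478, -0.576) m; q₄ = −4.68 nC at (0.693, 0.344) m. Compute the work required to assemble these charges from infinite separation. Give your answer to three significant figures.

2.34×10⁻⁷ J

The work to assemble the configuration equals its total potential energy, U = Σ kqᵢqⱼ/rᵢⱼ over all pairs.
Pair separations: r₁₂ = 0.418 m, r₁₃ = 0.722 m, r₁₄ = 1.45 m, r₂₃ = 0.666 m, r₂₄ = 1.05 m, r₃₄ = 1.49 m.
Summing all 6 pair terms gives U = 2.34×10⁻⁷ J.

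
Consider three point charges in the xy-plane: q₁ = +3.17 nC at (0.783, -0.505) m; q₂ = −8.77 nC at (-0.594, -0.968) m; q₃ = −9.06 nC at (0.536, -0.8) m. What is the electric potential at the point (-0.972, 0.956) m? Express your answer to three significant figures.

The total potential is the scalar sum of each charge's contribution, V = Σ kqᵢ/rᵢ.
Distances from the field point to each charge: r₁ = 2.28 m, r₂ = 1.96 m, r₃ = 2.31 m.
V = k[(3.17×10⁻⁹)/(2.28) + (-8.77×10⁻⁹)/(1.96) + (-9.06×10⁻⁹)/(2.31)] = -62.9 V.

-62.9 V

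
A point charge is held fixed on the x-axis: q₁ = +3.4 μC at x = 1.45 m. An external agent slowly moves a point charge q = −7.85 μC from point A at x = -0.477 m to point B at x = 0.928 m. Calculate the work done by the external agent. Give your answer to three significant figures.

For quasistatic motion the external work equals the change in potential energy: W_ext = qΔV = q(V_B − V_A).
At A: distance to the source charge is 1.93 m; V_A = kq₁/r = 1.59×10⁴ V.
At B: distance to the source charge is 0.522 m; V_B = kq₁/r = 5.86×10⁴ V.
ΔV = V_B − V_A = 4.27×10⁴ V.
W_ext = qΔV = (-7.85×10⁻⁶ C)(4.27×10⁴ V) = -0.335 J.

-0.335 J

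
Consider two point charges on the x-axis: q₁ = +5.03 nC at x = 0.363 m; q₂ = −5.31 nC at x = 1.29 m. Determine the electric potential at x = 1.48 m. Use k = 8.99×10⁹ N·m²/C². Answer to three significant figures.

Electric potential is a scalar, so the contributions from each charge add algebraically: V = Σ kqᵢ/rᵢ.
Distances from the field point to each charge: r₁ = 1.12 m, r₂ = 0.190 m.
V = k[(5.03×10⁻⁹)/(1.12) + (-5.31×10⁻⁹)/(0.190)] = -211 V.

-211 V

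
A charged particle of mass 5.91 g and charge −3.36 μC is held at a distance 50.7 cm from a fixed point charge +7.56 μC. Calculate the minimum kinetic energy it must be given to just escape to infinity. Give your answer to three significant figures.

To just escape, total mechanical energy must reach zero at infinity: ½mv²_min + U = 0, so ½mv²_min = −U = |kQq|/r.
|U| = |kQq|/r = (8.99×10⁹ N·m²/C²)(7.56×10⁻⁶)(3.36×10⁻⁶)/(0.507) = 0.450 J.

0.450 J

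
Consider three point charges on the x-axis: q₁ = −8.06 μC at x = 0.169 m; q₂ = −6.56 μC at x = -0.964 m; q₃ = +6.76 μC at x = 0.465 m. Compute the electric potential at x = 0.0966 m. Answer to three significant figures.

-8.91×10⁵ V

Electric potential is a scalar, so the contributions from each charge add algebraically: V = Σ kqᵢ/rᵢ.
Distances from the field point to each charge: r₁ = 0.0724 m, r₂ = 1.06 m, r₃ = 0.368 m.
V = k[(-8.06×10⁻⁶)/(0.0724) + (-6.56×10⁻⁶)/(1.06) + (6.76×10⁻⁶)/(0.368)] = -8.91×10⁵ V.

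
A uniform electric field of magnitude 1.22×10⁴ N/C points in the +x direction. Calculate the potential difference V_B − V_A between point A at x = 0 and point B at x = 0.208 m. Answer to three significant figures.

In a uniform field, potential decreases in the direction of E: V_B − V_A = −E·Δx.
V_B − V_A = −(1.22×10⁴ V/m)(0.208 m) = -2540 V.

-2540 V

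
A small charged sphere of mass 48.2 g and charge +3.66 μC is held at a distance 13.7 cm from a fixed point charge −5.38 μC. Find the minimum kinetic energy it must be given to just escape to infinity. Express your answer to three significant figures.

To just escape, total mechanical energy must reach zero at infinity: ½mv²_min + U = 0, so ½mv²_min = −U = |kQq|/r.
|U| = |kQq|/r = (8.99×10⁹ N·m²/C²)(5.38×10⁻⁶)(3.66×10⁻⁶)/(0.137) = 1.29 J.

1.29 J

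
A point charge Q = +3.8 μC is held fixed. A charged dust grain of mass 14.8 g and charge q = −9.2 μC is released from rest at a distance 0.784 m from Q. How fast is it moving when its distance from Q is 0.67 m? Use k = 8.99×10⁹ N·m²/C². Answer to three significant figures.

3.04 m/s

Only the electrostatic force acts, so mechanical energy is conserved: ½mv² = U₁ − U₂ = kQq(1/r₁ − 1/r₂).
U₁ − U₂ = (8.99×10⁹ N·m²/C²)(3.80×10⁻⁶ C)(-9.20×10⁻⁶ C)(1/0.784 − 1/0.670) = 0.0682 J.
v = √(2·0.0682/0.0148) = 3.04 m/s.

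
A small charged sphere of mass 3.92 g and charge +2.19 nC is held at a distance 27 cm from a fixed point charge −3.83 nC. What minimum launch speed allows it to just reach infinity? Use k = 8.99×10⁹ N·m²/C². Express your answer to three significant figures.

0.0119 m/s

To just escape, total mechanical energy must reach zero at infinity: ½mv²_min + U = 0, so ½mv²_min = −U = |kQq|/r.
|U| = |kQq|/r = (8.99×10⁹ N·m²/C²)(3.83×10⁻⁹)(2.19×10⁻⁹)/(0.270) = 2.79×10⁻⁷ J.
v_min = √(2|U|/m) = √(2·2.79×10⁻⁷/3.92×10⁻³) = 0.0119 m/s.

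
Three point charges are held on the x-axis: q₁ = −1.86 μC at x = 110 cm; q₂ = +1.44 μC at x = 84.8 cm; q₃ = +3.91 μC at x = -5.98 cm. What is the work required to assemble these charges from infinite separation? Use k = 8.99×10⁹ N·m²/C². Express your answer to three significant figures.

-0.0962 J

The work to assemble the configuration equals its total potential energy, U = Σ kqᵢqⱼ/rᵢⱼ over all pairs.
Pair separations: r₁₂ = 0.252 m, r₁₃ = 1.16 m, r₂₃ = 0.908 m.
U = (-0.0956) + (-0.0564) + (0.0558) = -0.0962 J.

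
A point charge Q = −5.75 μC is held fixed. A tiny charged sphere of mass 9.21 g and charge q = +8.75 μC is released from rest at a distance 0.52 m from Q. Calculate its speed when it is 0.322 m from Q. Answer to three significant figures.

Only the electrostatic force acts, so mechanical energy is conserved: ½mv² = U₁ − U₂ = kQq(1/r₁ − 1/r₂).
U₁ − U₂ = (8.99×10⁹ N·m²/C²)(-5.75×10⁻⁶ C)(8.75×10⁻⁶ C)(1/0.520 − 1/0.322) = 0.535 J.
v = √(2·0.535/9.21×10⁻³) = 10.8 m/s.

10.8 m/s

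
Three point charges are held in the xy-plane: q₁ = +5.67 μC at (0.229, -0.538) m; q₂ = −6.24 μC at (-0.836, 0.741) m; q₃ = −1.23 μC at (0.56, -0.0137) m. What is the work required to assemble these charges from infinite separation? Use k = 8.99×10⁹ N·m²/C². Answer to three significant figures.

The assembly work is the sum of pairwise potential energies, U = Σ_{i<j} kqᵢqⱼ/rᵢⱼ.
Pair separations: r₁₂ = 1.66 m, r₁₃ = 0.620 m, r₂₃ = 1.59 m.
U = (-0.191) + (-0.101) + (0.0435) = -0.249 J.

-0.249 J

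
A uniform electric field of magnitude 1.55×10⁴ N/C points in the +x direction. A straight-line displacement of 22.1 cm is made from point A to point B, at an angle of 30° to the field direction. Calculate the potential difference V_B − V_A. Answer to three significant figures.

-2970 V

Only the component of displacement along E changes the potential: ΔV = −E·d·cosθ.
ΔV = −(1.55×10⁴ V/m)(0.221 m)cos30° = -2970 V.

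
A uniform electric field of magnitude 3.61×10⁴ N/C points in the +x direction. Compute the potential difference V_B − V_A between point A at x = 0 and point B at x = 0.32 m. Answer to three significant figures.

In a uniform field, potential decreases in the direction of E: V_B − V_A = −E·Δx.
V_B − V_A = −(3.61×10⁴ V/m)(0.320 m) = -1.16×10⁴ V.

-1.16×10⁴ V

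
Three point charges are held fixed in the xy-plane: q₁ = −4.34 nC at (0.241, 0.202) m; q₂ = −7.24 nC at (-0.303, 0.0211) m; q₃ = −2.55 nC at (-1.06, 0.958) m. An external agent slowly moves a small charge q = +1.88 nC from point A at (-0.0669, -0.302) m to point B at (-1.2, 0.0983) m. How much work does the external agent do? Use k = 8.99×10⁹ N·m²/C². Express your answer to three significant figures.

2.21×10⁻⁷ J

For quasistatic motion the external work equals the change in potential energy: W_ext = qΔV = q(V_B − V_A).
At A: distances to the source charges are 0.591 m, 0.400 m, 1.60 m; V_A = Σ kqᵢ/rᵢ = -243 V.
At B: distances to the source charges are 1.44 m, 0.900 m, 0.871 m; V_B = Σ kqᵢ/rᵢ = -126 V.
ΔV = V_B − V_A = 117 V.
W_ext = qΔV = (1.88×10⁻⁹ C)(117 V) = 2.21×10⁻⁷ J.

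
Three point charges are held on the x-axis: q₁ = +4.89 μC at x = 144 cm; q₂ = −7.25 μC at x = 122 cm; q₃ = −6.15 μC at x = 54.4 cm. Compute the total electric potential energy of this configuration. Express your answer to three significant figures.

-1.16 J

The work to assemble the configuration equals its total potential energy, U = Σ kqᵢqⱼ/rᵢⱼ over all pairs.
Pair separations: r₁₂ = 0.220 m, r₁₃ = 0.896 m, r₂₃ = 0.676 m.
U = (-1.45) + (-0.302) + (0.593) = -1.16 J.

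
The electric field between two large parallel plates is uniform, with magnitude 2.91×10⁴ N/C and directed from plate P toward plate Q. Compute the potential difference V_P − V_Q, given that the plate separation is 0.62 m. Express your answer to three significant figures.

In a uniform field, potential decreases in the direction of E: ΔV = −E·d for a displacement d parallel to E.
Going from Q to P is a displacement of 0.62 m opposite to the field, so V_P − V_Q = +Ed = 1.80×10⁴ V.

1.80×10⁴ V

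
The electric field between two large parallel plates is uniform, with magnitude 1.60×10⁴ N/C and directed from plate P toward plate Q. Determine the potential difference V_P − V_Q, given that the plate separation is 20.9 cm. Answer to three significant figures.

3340 V

In a uniform field, potential decreases in the direction of E: ΔV = −E·d for a displacement d parallel to E.
Going from Q to P is a displacement of 20.9 cm opposite to the field, so V_P − V_Q = +Ed = 3340 V.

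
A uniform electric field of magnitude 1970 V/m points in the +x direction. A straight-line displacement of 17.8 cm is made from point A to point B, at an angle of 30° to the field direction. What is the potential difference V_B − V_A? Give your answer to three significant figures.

Only the component of displacement along E changes the potential: ΔV = −E·d·cosθ.
ΔV = −(1970 V/m)(0.178 m)cos30° = -304 V.

-304 V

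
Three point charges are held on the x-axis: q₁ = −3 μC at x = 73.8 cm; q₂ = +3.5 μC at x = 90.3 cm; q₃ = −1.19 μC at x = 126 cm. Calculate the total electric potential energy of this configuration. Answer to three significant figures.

-0.615 J

The assembly work is the sum of pairwise potential energies, U = Σ_{i<j} kqᵢqⱼ/rᵢⱼ.
Pair separations: r₁₂ = 0.165 m, r₁₃ = 0.522 m, r₂₃ = 0.357 m.
U = (-0.572) + (0.0615) + (-0.105) = -0.615 J.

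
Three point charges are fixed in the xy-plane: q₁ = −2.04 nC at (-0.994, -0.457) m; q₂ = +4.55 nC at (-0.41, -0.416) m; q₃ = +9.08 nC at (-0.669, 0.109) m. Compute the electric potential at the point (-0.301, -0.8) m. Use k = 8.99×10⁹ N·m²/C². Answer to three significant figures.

162 V

The total potential is the scalar sum of each charge's contribution, V = Σ kqᵢ/rᵢ.
Distances from the field point to each charge: r₁ = 0.773 m, r₂ = 0.399 m, r₃ = 0.981 m.
V = k[(-2.04×10⁻⁹)/(0.773) + (4.55×10⁻⁹)/(0.399) + (9.08×10⁻⁹)/(0.981)] = 162 V.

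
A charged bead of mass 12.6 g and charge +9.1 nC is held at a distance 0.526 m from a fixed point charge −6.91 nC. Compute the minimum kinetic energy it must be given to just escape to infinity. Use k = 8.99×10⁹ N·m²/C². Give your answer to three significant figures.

1.07×10⁻⁶ J

To just escape, total mechanical energy must reach zero at infinity: ½mv²_min + U = 0, so ½mv²_min = −U = |kQq|/r.
|U| = |kQq|/r = (8.99×10⁹ N·m²/C²)(6.91×10⁻⁹)(9.10×10⁻⁹)/(0.526) = 1.07×10⁻⁶ J.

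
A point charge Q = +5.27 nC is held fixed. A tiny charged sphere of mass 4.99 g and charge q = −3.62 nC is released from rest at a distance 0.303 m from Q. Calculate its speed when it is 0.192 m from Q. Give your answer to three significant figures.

0.0115 m/s

Only the electrostatic force acts, so mechanical energy is conserved: ½mv² = U₁ − U₂ = kQq(1/r₁ − 1/r₂).
U₁ − U₂ = (8.99×10⁹ N·m²/C²)(5.27×10⁻⁹ C)(-3.62×10⁻⁹ C)(1/0.303 − 1/0.192) = 3.27×10⁻⁷ J.
v = √(2·3.27×10⁻⁷/4.99×10⁻³) = 0.0115 m/s.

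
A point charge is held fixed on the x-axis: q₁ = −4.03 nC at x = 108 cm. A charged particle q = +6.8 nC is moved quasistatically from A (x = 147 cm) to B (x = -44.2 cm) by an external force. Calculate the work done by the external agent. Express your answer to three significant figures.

For quasistatic motion the external work equals the change in potential energy: W_ext = qΔV = q(V_B − V_A).
At A: distance to the source charge is 0.390 m; V_A = kq₁/r = -92.9 V.
At B: distance to the source charge is 1.52 m; V_B = kq₁/r = -23.8 V.
ΔV = V_B − V_A = 69.1 V.
W_ext = qΔV = (6.80×10⁻⁹ C)(69.1 V) = 4.70×10⁻⁷ J.

4.70×10⁻⁷ J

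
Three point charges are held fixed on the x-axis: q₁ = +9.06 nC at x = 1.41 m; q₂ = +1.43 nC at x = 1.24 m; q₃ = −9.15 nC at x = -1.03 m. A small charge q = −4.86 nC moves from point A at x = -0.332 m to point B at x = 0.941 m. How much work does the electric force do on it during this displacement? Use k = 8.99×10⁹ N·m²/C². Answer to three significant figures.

1.16×10⁻⁶ J

The work done by the electric force is W_field = −ΔU = −q(V_B − V_A) = q(V_A − V_B).
At A: distances to the source charges are 1.74 m, 1.57 m, 0.698 m; V_A = Σ kqᵢ/rᵢ = -62.9 V.
At B: distances to the source charges are 0.469 m, 0.299 m, 1.97 m; V_B = Σ kqᵢ/rᵢ = 175 V.
ΔV = V_B − V_A = 238 V.
W_field = −qΔV = −(-4.86×10⁻⁹ C)(238 V) = 1.16×10⁻⁶ J.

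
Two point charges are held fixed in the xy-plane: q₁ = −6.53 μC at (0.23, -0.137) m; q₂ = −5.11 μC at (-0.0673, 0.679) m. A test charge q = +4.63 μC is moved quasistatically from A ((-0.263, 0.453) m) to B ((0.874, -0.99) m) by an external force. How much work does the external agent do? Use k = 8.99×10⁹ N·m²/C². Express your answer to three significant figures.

0.700 J

For quasistatic motion the external work equals the change in potential energy: W_ext = qΔV = q(V_B − V_A).
At A: distances to the source charges are 0.769 m, 0.299 m; V_A = Σ kqᵢ/rᵢ = -2.30×10⁵ V.
At B: distances to the source charges are 1.07 m, 1.92 m; V_B = Σ kqᵢ/rᵢ = -7.89×10⁴ V.
ΔV = V_B − V_A = 1.51×10⁵ V.
W_ext = qΔV = (4.63×10⁻⁶ C)(1.51×10⁵ V) = 0.700 J.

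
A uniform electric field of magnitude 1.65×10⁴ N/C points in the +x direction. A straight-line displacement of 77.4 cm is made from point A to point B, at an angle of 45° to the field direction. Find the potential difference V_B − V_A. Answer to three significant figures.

Only the component of displacement along E changes the potential: ΔV = −E·d·cosθ.
ΔV = −(1.65×10⁴ V/m)(0.774 m)cos45° = -9030 V.

-9030 V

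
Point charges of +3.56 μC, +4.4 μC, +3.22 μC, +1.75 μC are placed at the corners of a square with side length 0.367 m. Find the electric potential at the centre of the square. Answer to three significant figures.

Electric potential is a scalar, so the contributions from each charge add algebraically: V = Σ kqᵢ/rᵢ.
The distance from each corner to the centre is a√2/2 = 0.260 m.
V = k[(3.56×10⁻⁶)/(0.260) + (4.40×10⁻⁶)/(0.260) + (3.22×10⁻⁶)/(0.260) + (1.75×10⁻⁶)/(0.260)] = 4.48×10⁵ V.

4.48×10⁵ V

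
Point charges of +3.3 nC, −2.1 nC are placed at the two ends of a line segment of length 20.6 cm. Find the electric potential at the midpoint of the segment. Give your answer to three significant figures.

Electric potential is a scalar, so the contributions from each charge add algebraically: V = Σ kqᵢ/rᵢ.
Each charge is 0.103 m from the midpoint.
V = k[(3.30×10⁻⁹)/(0.103) + (-2.10×10⁻⁹)/(0.103)] = 105 V.

105 V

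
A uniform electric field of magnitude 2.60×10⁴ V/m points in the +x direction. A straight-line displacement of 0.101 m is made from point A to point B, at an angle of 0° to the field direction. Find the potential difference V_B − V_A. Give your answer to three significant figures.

Only the component of displacement along E changes the potential: ΔV = −E·d·cosθ.
ΔV = −(2.60×10⁴ V/m)(0.101 m)cos0° = -2630 V.

-2630 V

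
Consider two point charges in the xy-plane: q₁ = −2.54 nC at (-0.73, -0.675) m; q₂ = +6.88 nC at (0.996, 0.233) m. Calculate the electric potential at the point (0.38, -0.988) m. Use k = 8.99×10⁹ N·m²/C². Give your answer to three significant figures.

Electric potential is a scalar, so the contributions from each charge add algebraically: V = Σ kqᵢ/rᵢ.
Distances from the field point to each charge: r₁ = 1.15 m, r₂ = 1.37 m.
V = k[(-2.54×10⁻⁹)/(1.15) + (6.88×10⁻⁹)/(1.37)] = 25.4 V.

25.4 V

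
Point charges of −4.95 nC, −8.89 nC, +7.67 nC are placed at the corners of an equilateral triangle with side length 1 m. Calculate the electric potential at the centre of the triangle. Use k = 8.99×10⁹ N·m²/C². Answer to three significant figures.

The total potential is the scalar sum of each charge's contribution, V = Σ kqᵢ/rᵢ.
The distance from each vertex to the centroid is a/√3 = 0.577 m.
V = k[(-4.95×10⁻⁹)/(0.577) + (-8.89×10⁻⁹)/(0.577) + (7.67×10⁻⁹)/(0.577)] = -96.1 V.

-96.1 V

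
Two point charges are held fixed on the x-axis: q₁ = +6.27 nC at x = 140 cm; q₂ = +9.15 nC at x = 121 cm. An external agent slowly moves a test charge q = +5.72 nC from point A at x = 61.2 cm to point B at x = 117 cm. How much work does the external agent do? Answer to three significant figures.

For quasistatic motion the external work equals the change in potential energy: W_ext = qΔV = q(V_B − V_A).
At A: distances to the source charges are 0.788 m, 0.598 m; V_A = Σ kqᵢ/rᵢ = 209 V.
At B: distances to the source charges are 0.230 m, 0.0400 m; V_B = Σ kqᵢ/rᵢ = 2300 V.
ΔV = V_B − V_A = 2090 V.
W_ext = qΔV = (5.72×10⁻⁹ C)(2090 V) = 1.20×10⁻⁵ J.

1.20×10⁻⁵ J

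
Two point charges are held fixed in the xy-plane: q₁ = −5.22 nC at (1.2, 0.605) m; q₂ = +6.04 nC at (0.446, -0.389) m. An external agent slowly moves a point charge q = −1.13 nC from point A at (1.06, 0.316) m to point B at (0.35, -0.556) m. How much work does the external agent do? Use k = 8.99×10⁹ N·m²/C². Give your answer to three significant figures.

-3.81×10⁻⁷ J

For quasistatic motion the external work equals the change in potential energy: W_ext = qΔV = q(V_B − V_A).
At A: distances to the source charges are 0.321 m, 0.935 m; V_A = Σ kqᵢ/rᵢ = -88.1 V.
At B: distances to the source charges are 1.44 m, 0.193 m; V_B = Σ kqᵢ/rᵢ = 249 V.
ΔV = V_B − V_A = 337 V.
W_ext = qΔV = (-1.13×10⁻⁹ C)(337 V) = -3.81×10⁻⁷ J.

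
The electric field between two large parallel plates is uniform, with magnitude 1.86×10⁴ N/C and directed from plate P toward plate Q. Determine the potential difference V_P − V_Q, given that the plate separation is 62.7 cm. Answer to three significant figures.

In a uniform field, potential decreases in the direction of E: ΔV = −E·d for a displacement d parallel to E.
Going from Q to P is a displacement of 62.7 cm opposite to the field, so V_P − V_Q = +Ed = 1.17×10⁴ V.

1.17×10⁴ V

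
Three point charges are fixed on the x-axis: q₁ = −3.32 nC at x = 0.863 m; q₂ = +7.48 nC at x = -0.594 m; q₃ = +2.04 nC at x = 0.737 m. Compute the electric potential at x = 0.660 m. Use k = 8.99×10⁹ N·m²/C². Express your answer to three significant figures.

Electric potential is a scalar, so the contributions from each charge add algebraically: V = Σ kqᵢ/rᵢ.
Distances from the field point to each charge: r₁ = 0.203 m, r₂ = 1.25 m, r₃ = 0.0770 m.
V = k[(-3.32×10⁻⁹)/(0.203) + (7.48×10⁻⁹)/(1.25) + (2.04×10⁻⁹)/(0.0770)] = 145 V.

145 V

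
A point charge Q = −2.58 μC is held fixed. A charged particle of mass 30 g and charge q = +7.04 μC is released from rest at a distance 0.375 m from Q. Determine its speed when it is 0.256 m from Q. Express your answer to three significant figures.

Only the electrostatic force acts, so mechanical energy is conserved: ½mv² = U₁ − U₂ = kQq(1/r₁ − 1/r₂).
U₁ − U₂ = (8.99×10⁹ N·m²/C²)(-2.58×10⁻⁶ C)(7.04×10⁻⁶ C)(1/0.375 − 1/0.256) = 0.202 J.
v = √(2·0.202/0.0300) = 3.67 m/s.

3.67 m/s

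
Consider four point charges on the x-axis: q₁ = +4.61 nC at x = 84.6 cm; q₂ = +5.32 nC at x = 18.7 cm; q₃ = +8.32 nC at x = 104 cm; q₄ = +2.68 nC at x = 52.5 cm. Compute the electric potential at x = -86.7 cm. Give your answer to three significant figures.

126 V

The total potential is the scalar sum of each charge's contribution, V = Σ kqᵢ/rᵢ.
Distances from the field point to each charge: r₁ = 1.71 m, r₂ = 1.05 m, r₃ = 1.91 m, r₄ = 1.39 m.
V = k[(4.61×10⁻⁹)/(1.71) + (5.32×10⁻⁹)/(1.05) + (8.32×10⁻⁹)/(1.91) + (2.68×10⁻⁹)/(1.39)] = 126 V.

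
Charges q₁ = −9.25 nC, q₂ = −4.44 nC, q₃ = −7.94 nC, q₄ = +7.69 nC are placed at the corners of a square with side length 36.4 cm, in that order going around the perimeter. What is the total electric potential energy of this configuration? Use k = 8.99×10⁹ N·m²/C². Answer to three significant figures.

-6.93×10⁻⁷ J

The work to assemble the configuration equals its total potential energy, U = Σ kqᵢqⱼ/rᵢⱼ over all pairs.
The four side pairs have separation 0.364 m and the two diagonal pairs 0.515 m.
Summing all 6 pair terms gives U = -6.93×10⁻⁷ J.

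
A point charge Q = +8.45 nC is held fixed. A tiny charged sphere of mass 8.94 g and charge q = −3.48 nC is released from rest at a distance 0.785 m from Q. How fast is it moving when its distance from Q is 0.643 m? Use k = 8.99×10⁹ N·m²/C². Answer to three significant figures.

4.08×10⁻³ m/s

Only the electrostatic force acts, so mechanical energy is conserved: ½mv² = U₁ − U₂ = kQq(1/r₁ − 1/r₂).
U₁ − U₂ = (8.99×10⁹ N·m²/C²)(8.45×10⁻⁹ C)(-3.48×10⁻⁹ C)(1/0.785 − 1/0.643) = 7.44×10⁻⁸ J.
v = √(2·7.44×10⁻⁸/8.94×10⁻³) = 4.08×10⁻³ m/s.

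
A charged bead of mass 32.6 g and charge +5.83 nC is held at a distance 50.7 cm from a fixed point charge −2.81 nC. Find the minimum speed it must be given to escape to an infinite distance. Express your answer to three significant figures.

4.22×10⁻³ m/s

To just escape, total mechanical energy must reach zero at infinity: ½mv²_min + U = 0, so ½mv²_min = −U = |kQq|/r.
|U| = |kQq|/r = (8.99×10⁹ N·m²/C²)(2.81×10⁻⁹)(5.83×10⁻⁹)/(0.507) = 2.90×10⁻⁷ J.
v_min = √(2|U|/m) = √(2·2.90×10⁻⁷/0.0326) = 4.22×10⁻³ m/s.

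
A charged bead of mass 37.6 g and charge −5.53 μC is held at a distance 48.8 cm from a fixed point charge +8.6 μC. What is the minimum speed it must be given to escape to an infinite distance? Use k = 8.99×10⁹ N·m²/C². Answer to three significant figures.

6.83 m/s

To just escape, total mechanical energy must reach zero at infinity: ½mv²_min + U = 0, so ½mv²_min = −U = |kQq|/r.
|U| = |kQq|/r = (8.99×10⁹ N·m²/C²)(8.60×10⁻⁶)(5.53×10⁻⁶)/(0.488) = 0.876 J.
v_min = √(2|U|/m) = √(2·0.876/0.0376) = 6.83 m/s.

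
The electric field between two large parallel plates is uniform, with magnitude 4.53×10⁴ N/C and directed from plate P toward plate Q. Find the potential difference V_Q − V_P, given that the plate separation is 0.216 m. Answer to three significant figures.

In a uniform field, potential decreases in the direction of E: ΔV = −E·d for a displacement d parallel to E.
Going from P to Q is a displacement of 0.216 m along the field, so V_Q − V_P = −Ed = -9780 V.

-9780 V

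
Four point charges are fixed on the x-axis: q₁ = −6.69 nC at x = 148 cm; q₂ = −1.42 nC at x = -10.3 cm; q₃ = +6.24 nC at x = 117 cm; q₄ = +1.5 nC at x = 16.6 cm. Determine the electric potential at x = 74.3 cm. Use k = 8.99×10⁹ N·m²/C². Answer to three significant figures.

Electric potential is a scalar, so the contributions from each charge add algebraically: V = Σ kqᵢ/rᵢ.
Distances from the field point to each charge: r₁ = 0.737 m, r₂ = 0.846 m, r₃ = 0.427 m, r₄ = 0.577 m.
V = k[(-6.69×10⁻⁹)/(0.737) + (-1.42×10⁻⁹)/(0.846) + (6.24×10⁻⁹)/(0.427) + (1.50×10⁻⁹)/(0.577)] = 58.1 V.

58.1 V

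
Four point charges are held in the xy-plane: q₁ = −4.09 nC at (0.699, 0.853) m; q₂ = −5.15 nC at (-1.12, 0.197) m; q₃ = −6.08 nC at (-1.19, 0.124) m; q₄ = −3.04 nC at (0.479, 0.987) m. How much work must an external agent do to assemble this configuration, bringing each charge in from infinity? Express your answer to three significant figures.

3.59×10⁻⁶ J

The work to assemble the configuration equals its total potential energy, U = Σ kqᵢqⱼ/rᵢⱼ over all pairs.
Pair separations: r₁₂ = 1.93 m, r₁₃ = 2.02 m, r₁₄ = 0.258 m, r₂₃ = 0.101 m, r₂₄ = 1.78 m, r₃₄ = 1.88 m.
Summing all 6 pair terms gives U = 3.59×10⁻⁶ J.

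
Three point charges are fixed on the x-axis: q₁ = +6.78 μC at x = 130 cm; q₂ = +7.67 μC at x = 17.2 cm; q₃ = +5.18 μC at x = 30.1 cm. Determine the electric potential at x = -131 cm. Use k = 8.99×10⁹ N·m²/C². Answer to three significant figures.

Electric potential is a scalar, so the contributions from each charge add algebraically: V = Σ kqᵢ/rᵢ.
Distances from the field point to each charge: r₁ = 2.61 m, r₂ = 1.48 m, r₃ = 1.61 m.
V = k[(6.78×10⁻⁶)/(2.61) + (7.67×10⁻⁶)/(1.48) + (5.18×10⁻⁶)/(1.61)] = 9.88×10⁴ V.

9.88×10⁴ V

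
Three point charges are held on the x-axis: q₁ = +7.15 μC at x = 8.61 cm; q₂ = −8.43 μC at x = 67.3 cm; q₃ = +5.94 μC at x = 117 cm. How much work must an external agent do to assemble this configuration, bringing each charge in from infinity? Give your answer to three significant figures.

-1.48 J

The work to assemble the configuration equals its total potential energy, U = Σ kqᵢqⱼ/rᵢⱼ over all pairs.
Pair separations: r₁₂ = 0.587 m, r₁₃ = 1.08 m, r₂₃ = 0.497 m.
U = (-0.923) + (0.352) + (-0.906) = -1.48 J.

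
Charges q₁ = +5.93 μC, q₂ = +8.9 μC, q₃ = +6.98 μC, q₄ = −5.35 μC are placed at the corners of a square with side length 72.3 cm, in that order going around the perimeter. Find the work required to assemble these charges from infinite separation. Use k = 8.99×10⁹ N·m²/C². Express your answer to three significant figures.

0.515 J

The assembly work is the sum of pairwise potential energies, U = Σ_{i<j} kqᵢqⱼ/rᵢⱼ.
The four side pairs have separation 0.723 m and the two diagonal pairs 1.02 m.
Summing all 6 pair terms gives U = 0.515 J.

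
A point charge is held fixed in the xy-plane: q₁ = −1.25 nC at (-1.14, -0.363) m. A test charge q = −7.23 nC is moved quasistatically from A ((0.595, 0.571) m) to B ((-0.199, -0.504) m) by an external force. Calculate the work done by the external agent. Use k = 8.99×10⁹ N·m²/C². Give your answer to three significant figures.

4.42×10⁻⁸ J

For quasistatic motion the external work equals the change in potential energy: W_ext = qΔV = q(V_B − V_A).
At A: distance to the source charge is 1.97 m; V_A = kq₁/r = -5.70 V.
At B: distance to the source charge is 0.952 m; V_B = kq₁/r = -11.8 V.
ΔV = V_B − V_A = -6.11 V.
W_ext = qΔV = (-7.23×10⁻⁹ C)(-6.11 V) = 4.42×10⁻⁸ J.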